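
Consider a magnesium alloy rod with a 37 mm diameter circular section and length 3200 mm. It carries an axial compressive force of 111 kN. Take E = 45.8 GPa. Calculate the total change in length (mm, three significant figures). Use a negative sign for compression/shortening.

-7.21 mm

A = 1075 mm².
δ_mech = NL/(AE) = -111000·3200/(1075·45800) = -7.213 mm.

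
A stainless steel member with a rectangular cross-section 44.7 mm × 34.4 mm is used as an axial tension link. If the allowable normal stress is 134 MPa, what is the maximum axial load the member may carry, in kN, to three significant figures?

206 kN

A = 1538 mm².
P_max = σ_allow · A = 134 · 1538 = 206000 N = 206 kN.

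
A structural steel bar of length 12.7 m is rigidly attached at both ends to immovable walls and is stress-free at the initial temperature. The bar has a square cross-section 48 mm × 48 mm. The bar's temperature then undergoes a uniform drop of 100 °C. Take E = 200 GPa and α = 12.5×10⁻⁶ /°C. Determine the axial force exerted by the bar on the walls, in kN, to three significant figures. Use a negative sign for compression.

576 kN

Free thermal expansion αLΔT = 12.5e-6 · 12700 · -100 = -15.87 mm.
The walls impose strain ε = −(-15.87)/12700 = 1.2500e-03; σ = Eε = 200000 · 1.2500e-03 = 250 MPa.
Wall reaction R = σ·A = 250·2304 = 576000 N = 576 kN.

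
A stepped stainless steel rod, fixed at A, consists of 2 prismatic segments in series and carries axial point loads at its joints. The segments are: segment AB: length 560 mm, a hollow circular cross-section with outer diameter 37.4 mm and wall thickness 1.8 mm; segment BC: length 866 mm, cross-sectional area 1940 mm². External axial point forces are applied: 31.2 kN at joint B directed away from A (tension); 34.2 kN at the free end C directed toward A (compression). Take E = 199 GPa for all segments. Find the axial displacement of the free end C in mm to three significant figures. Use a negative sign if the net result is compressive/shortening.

-0.119 mm

Internal axial forces (sectioning from the free end, tension +): N_BC = -34.2 kN, N_AB = -3 kN.
A_AB = 201.3 mm².
δ_AB = -3000·560/(201.3·199000) = -0.04194 mm
δ_BC = -34200·866/(1940·199000) = -0.07672 mm
δ = Σδ_i = -0.1187 mm.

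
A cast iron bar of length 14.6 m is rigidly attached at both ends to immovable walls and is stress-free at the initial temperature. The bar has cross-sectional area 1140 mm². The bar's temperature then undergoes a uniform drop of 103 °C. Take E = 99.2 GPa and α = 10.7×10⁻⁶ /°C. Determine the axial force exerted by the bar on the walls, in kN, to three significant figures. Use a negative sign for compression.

125 kN

Free thermal expansion αLΔT = 10.7e-6 · 14600 · -103 = -16.09 mm.
The walls impose strain ε = −(-16.09)/14600 = 1.1021e-03; σ = Eε = 99200 · 1.1021e-03 = 109.3 MPa.
Wall reaction R = σ·A = 109.3·1140 = 124600 N = 124.6 kN.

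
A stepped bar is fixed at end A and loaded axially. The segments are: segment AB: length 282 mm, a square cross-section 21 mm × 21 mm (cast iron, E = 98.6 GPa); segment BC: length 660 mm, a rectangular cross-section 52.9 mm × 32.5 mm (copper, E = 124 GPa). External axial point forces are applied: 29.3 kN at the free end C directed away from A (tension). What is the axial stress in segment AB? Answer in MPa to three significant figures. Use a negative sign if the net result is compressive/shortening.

Internal axial forces (sectioning from the free end, tension +): N_BC = 29.3 kN, N_AB = 29.3 kN.
A_AB = 441 mm².
σ_AB = N_AB/A_AB = 29300/441 = 66.44 MPa.

66.4 MPa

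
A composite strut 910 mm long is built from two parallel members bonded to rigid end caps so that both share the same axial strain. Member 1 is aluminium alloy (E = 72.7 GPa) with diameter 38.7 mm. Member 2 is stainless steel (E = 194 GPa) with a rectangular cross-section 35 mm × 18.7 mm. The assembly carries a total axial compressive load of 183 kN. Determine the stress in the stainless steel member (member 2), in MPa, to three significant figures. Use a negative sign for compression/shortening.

A_1 = 1176 mm².
A_2 = 654.5 mm².
Equal strain + equilibrium ⇒ each member carries load in proportion to AE: A₁E₁ = 85520000 N, A₂E₂ = 127000000 N, ΣAE = 212500000 N.
σ₂ = P·E₂/ΣAE = -183000·194000/212500000 = -167.1 MPa.

-167 MPa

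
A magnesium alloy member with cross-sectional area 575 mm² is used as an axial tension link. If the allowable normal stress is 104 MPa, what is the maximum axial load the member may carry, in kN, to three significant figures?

59.8 kN

P_max = σ_allow · A = 104 · 575 = 59800 N = 59.8 kN.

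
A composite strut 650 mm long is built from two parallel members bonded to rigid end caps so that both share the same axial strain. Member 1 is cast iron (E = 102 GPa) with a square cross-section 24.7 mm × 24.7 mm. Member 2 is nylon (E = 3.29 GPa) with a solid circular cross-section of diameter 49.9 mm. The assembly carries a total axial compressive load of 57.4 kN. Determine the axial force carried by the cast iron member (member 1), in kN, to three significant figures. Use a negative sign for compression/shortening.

A_1 = 610.1 mm².
A_2 = 1956 mm².
Equal strain + equilibrium ⇒ each member carries load in proportion to AE: A₁E₁ = 62230000 N, A₂E₂ = 6434000 N, ΣAE = 68660000 N.
F₁ = P·A₁E₁/ΣAE = -57400·62230000/68660000 = -52020 N.

-52.0 kN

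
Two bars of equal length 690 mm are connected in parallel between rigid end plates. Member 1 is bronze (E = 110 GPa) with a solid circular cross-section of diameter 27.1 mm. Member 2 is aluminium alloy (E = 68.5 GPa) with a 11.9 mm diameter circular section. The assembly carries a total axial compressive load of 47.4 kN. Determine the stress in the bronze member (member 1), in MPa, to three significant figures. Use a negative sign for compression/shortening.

A_1 = 576.8 mm².
A_2 = 111.2 mm².
Equal strain + equilibrium ⇒ each member carries load in proportion to AE: A₁E₁ = 63450000 N, A₂E₂ = 7619000 N, ΣAE = 71070000 N.
σ₁ = P·E₁/ΣAE = -47400·110000/71070000 = -73.37 MPa.

-73.4 MPa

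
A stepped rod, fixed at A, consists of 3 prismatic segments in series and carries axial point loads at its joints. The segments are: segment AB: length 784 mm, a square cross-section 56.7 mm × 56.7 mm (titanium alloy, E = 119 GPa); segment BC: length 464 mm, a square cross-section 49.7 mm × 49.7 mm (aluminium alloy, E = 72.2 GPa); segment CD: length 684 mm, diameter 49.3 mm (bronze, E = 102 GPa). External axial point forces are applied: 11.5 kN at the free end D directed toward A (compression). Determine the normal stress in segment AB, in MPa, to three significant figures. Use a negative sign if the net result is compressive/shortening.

Internal axial forces (sectioning from the free end, tension +): N_CD = -11.5 kN, N_BC = -11.5 kN, N_AB = -11.5 kN.
A_AB = 3215 mm².
σ_AB = N_AB/A_AB = -11500/3215 = -3.577 MPa.

-3.58 MPa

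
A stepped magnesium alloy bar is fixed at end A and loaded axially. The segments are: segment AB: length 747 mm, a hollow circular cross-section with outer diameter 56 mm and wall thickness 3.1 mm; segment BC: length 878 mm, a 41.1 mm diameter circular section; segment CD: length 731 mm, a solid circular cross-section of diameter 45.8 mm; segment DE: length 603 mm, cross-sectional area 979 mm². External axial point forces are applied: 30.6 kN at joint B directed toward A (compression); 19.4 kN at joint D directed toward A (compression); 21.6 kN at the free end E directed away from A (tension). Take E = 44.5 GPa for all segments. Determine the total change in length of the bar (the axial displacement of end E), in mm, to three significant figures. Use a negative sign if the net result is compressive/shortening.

-0.572 mm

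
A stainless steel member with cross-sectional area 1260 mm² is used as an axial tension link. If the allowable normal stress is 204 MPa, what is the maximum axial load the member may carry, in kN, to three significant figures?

P_max = σ_allow · A = 204 · 1260 = 257000 N = 257 kN.

257 kN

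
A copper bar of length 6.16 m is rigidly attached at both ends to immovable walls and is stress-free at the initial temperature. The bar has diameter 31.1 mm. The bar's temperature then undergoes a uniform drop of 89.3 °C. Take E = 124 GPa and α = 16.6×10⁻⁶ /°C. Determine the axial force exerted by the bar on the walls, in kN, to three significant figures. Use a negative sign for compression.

Free thermal expansion αLΔT = 16.6e-6 · 6160 · -89.3 = -9.131 mm.
The walls impose strain ε = −(-9.131)/6160 = 1.4824e-03; σ = Eε = 124000 · 1.4824e-03 = 183.8 MPa.
Wall reaction R = σ·A = 183.8·759.6 = 139600 N = 139.6 kN.

140 kN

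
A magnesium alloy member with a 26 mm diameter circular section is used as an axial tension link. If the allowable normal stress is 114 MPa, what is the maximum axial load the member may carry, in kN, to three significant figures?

A = 530.9 mm².
P_max = σ_allow · A = 114 · 530.9 = 60530 N = 60.53 kN.

60.5 kN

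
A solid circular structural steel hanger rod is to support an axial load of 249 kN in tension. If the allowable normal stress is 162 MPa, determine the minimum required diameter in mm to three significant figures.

Required area A ≥ P/σ_allow = 249000/162 = 1537 mm².
For a solid circular section, d ≥ √(4A/π) = 44.24 mm.

44.2 mm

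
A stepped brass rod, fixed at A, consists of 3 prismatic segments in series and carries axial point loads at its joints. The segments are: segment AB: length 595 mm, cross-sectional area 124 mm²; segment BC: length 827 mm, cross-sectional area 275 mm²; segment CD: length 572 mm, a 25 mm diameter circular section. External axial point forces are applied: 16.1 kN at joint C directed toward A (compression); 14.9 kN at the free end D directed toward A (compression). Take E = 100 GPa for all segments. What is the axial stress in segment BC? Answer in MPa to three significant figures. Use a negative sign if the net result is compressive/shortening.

-113 MPa

Internal axial forces (sectioning from the free end, tension +): N_CD = -14.9 kN, N_BC = -31 kN, N_AB = -31 kN.
σ_BC = N_BC/A_BC = -31000/275 = -112.7 MPa.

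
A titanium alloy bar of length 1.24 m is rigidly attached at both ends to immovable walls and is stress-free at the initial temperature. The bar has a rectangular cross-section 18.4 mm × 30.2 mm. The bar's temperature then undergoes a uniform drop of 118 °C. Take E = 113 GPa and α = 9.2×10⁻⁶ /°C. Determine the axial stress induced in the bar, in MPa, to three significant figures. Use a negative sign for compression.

Free thermal expansion αLΔT = 9.2e-6 · 1240 · -118 = -1.346 mm.
The walls impose strain ε = −(-1.346)/1240 = 1.0856e-03; σ = Eε = 113000 · 1.0856e-03 = 122.7 MPa.

123 MPa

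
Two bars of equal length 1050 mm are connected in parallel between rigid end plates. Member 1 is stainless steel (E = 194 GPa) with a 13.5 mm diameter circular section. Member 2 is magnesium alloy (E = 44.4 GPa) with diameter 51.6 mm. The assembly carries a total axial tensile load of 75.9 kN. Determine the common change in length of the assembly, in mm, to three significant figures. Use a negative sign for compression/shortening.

0.661 mm

A_1 = 143.1 mm².
A_2 = 2091 mm².
Equal strain + equilibrium ⇒ each member carries load in proportion to AE: A₁E₁ = 27770000 N, A₂E₂ = 92850000 N, ΣAE = 120600000 N.
δ = PL/ΣAE = 75900·1050/120600000 = 0.6607 mm.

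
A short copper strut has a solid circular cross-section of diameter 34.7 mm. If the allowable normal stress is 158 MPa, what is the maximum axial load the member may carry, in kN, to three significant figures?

149 kN

A = 945.7 mm².
P_max = σ_allow · A = 158 · 945.7 = 149400 N = 149.4 kN.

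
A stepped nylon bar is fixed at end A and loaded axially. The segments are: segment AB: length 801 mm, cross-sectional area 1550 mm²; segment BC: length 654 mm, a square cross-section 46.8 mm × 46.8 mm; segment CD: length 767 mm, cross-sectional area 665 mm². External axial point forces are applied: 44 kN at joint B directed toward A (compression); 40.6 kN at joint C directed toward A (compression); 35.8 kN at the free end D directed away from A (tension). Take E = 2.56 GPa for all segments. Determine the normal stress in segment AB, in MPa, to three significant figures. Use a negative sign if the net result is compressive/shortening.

Internal axial forces (sectioning from the free end, tension +): N_CD = 35.8 kN, N_BC = -4.8 kN, N_AB = -48.8 kN.
σ_AB = N_AB/A_AB = -48800/1550 = -31.48 MPa.

-31.5 MPa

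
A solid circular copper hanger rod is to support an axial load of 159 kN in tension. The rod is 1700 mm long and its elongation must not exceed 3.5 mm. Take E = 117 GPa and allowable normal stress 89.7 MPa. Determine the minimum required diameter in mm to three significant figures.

Required area A ≥ P/σ_allow = 159000/89.7 = 1773 mm².
For a solid circular section, d ≥ √(4A/π) = 47.51 mm.
Elongation limit: A ≥ PL/(Eδ_allow) = 159000·1700/(117000·3.5) = 660.1 mm² ⇒ d ≥ 28.99 mm.
The stress limit governs.

47.5 mm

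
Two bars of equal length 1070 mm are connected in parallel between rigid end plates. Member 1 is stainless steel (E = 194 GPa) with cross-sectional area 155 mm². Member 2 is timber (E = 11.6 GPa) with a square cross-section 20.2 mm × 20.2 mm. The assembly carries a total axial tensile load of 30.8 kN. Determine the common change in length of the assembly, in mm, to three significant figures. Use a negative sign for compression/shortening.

A_2 = 408 mm².
Equal strain + equilibrium ⇒ each member carries load in proportion to AE: A₁E₁ = 30070000 N, A₂E₂ = 4733000 N, ΣAE = 34800000 N.
δ = PL/ΣAE = 30800·1070/34800000 = 0.9469 mm.

0.947 mm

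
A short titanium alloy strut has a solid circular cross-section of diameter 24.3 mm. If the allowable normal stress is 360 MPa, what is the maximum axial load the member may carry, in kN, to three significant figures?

A = 463.8 mm².
P_max = σ_allow · A = 360 · 463.8 = 167000 N = 167 kN.

167 kN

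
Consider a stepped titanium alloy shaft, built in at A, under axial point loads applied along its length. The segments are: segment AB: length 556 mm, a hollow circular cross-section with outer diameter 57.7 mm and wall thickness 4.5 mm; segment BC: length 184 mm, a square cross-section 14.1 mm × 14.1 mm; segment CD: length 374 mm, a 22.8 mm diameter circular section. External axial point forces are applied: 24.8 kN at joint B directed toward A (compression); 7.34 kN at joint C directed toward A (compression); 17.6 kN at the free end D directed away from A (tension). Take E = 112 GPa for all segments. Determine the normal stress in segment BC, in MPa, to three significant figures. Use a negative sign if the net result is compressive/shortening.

51.6 MPa

Internal axial forces (sectioning from the free end, tension +): N_CD = 17.6 kN, N_BC = 10.26 kN, N_AB = -14.54 kN.
A_BC = 198.8 mm².
σ_BC = N_BC/A_BC = 10260/198.8 = 51.61 MPa.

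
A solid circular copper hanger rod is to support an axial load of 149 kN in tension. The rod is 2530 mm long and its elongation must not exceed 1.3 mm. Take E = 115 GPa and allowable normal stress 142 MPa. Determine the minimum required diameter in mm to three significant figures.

56.7 mm

Required area A ≥ P/σ_allow = 149000/142 = 1049 mm².
For a solid circular section, d ≥ √(4A/π) = 36.55 mm.
Elongation limit: A ≥ PL/(Eδ_allow) = 149000·2530/(115000·1.3) = 2522 mm² ⇒ d ≥ 56.66 mm.
The elongation limit governs.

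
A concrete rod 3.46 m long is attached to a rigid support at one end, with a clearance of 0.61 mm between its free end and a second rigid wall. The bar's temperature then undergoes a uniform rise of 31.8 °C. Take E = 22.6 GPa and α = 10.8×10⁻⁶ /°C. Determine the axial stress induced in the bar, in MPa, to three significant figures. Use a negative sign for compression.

Free thermal expansion αLΔT = 10.8e-6 · 3460 · 31.8 = 1.188 mm.
The walls engage after the gap closes; constrained expansion = 1.188 − 0.61 = 0.5783 mm.
The walls impose strain ε = −(0.5783)/3460 = -1.6714e-04; σ = Eε = 22600 · -1.6714e-04 = -3.777 MPa.

-3.78 MPa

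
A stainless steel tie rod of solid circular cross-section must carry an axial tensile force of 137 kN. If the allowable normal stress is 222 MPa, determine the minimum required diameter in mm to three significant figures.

28.0 mm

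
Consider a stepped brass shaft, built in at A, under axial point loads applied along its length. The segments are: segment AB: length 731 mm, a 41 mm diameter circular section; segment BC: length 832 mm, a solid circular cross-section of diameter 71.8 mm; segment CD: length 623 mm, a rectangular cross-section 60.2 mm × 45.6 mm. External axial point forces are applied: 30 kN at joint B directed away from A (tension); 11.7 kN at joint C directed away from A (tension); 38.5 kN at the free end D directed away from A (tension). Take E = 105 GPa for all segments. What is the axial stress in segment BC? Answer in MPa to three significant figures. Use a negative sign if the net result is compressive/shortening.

12.4 MPa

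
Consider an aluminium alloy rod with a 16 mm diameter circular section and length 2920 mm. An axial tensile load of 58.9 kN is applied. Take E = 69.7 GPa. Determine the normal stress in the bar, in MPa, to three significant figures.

293 MPa

A = 201.1 mm².
σ = N/A = 58900/201.1 = 292.9 MPa.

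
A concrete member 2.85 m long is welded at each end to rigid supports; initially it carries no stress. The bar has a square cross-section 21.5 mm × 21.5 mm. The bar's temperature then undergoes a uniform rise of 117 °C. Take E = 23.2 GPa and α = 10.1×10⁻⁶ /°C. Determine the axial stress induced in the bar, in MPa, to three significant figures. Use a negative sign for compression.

-27.4 MPa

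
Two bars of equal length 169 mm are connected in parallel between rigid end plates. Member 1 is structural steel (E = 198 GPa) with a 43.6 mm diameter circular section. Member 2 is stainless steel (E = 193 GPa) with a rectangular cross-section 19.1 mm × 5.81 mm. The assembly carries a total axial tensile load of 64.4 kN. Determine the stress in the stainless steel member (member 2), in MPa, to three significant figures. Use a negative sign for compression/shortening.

39.2 MPa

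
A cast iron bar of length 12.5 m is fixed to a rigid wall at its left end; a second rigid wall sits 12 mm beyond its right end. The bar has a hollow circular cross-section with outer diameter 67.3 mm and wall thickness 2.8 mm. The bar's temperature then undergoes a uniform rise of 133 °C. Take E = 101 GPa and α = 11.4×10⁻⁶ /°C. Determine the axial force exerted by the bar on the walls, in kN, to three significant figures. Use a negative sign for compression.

Free thermal expansion αLΔT = 11.4e-6 · 12500 · 133 = 18.95 mm.
The walls engage after the gap closes; constrained expansion = 18.95 − 12 = 6.952 mm.
The walls impose strain ε = −(6.952)/12500 = -5.5620e-04; σ = Eε = 101000 · -5.5620e-04 = -56.18 MPa.
Wall reaction R = σ·A = -56.18·567.4 = -31870 N = -31.87 kN.

-31.9 kN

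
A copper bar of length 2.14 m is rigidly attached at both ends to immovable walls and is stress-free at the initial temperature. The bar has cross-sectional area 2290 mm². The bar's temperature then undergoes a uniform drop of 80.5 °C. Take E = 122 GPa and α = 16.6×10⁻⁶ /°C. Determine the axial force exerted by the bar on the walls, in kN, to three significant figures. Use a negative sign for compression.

Free thermal expansion αLΔT = 16.6e-6 · 2140 · -80.5 = -2.86 mm.
The walls impose strain ε = −(-2.86)/2140 = 1.3363e-03; σ = Eε = 122000 · 1.3363e-03 = 163 MPa.
Wall reaction R = σ·A = 163·2290 = 373300 N = 373.3 kN.

373 kN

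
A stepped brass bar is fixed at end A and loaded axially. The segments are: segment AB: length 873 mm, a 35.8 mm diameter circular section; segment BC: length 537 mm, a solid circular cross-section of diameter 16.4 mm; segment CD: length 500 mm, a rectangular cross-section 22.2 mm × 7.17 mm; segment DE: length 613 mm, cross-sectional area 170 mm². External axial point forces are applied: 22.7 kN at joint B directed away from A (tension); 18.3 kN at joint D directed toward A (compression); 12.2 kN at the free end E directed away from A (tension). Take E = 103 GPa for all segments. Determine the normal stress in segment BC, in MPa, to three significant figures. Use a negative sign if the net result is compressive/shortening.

-28.9 MPa

Internal axial forces (sectioning from the free end, tension +): N_DE = 12.2 kN, N_CD = -6.1 kN, N_BC = -6.1 kN, N_AB = 16.6 kN.
A_BC = 211.2 mm².
σ_BC = N_BC/A_BC = -6100/211.2 = -28.88 MPa.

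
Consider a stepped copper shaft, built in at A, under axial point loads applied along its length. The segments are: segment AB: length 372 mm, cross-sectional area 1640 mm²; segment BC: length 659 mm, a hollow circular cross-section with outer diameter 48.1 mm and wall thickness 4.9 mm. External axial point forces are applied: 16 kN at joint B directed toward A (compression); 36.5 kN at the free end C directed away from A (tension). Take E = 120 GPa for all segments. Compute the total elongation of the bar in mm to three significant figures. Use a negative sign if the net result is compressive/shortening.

0.340 mm

Internal axial forces (sectioning from the free end, tension +): N_BC = 36.5 kN, N_AB = 20.5 kN.
A_BC = 665 mm².
δ_AB = 20500·372/(1640·120000) = 0.03875 mm
δ_BC = 36500·659/(665·120000) = 0.3014 mm
δ = Σδ_i = 0.3402 mm.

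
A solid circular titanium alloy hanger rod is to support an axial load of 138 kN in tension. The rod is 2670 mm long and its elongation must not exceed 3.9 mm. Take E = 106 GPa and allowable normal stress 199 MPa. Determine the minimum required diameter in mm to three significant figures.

33.7 mm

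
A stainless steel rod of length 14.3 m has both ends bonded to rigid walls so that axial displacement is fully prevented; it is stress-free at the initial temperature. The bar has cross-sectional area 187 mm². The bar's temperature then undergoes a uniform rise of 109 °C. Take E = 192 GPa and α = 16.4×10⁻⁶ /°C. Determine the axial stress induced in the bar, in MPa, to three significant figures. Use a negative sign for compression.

-343 MPa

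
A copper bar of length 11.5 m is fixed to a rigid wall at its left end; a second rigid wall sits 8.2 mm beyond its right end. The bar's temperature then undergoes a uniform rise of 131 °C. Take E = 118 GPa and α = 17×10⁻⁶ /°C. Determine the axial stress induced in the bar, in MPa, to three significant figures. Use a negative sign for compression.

Free thermal expansion αLΔT = 17e-6 · 11500 · 131 = 25.61 mm.
The walls engage after the gap closes; constrained expansion = 25.61 − 8.2 = 17.41 mm.
The walls impose strain ε = −(17.41)/11500 = -1.5140e-03; σ = Eε = 118000 · -1.5140e-03 = -178.6 MPa.

-179 MPa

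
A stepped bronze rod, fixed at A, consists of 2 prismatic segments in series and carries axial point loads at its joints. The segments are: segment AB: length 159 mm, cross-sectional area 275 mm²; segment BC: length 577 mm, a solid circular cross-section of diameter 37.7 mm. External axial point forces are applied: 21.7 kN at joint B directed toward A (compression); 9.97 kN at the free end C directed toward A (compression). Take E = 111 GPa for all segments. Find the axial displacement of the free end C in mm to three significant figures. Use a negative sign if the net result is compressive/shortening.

-0.211 mm

Internal axial forces (sectioning from the free end, tension +): N_BC = -9.97 kN, N_AB = -31.67 kN.
A_BC = 1116 mm².
δ_AB = -31670·159/(275·111000) = -0.165 mm
δ_BC = -9970·577/(1116·111000) = -0.04643 mm
δ = Σδ_i = -0.2114 mm.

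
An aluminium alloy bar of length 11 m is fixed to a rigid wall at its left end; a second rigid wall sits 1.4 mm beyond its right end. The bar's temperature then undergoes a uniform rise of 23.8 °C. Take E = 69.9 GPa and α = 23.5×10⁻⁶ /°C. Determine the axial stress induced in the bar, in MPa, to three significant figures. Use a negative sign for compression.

Free thermal expansion αLΔT = 23.5e-6 · 11000 · 23.8 = 6.152 mm.
The walls engage after the gap closes; constrained expansion = 6.152 − 1.4 = 4.752 mm.
The walls impose strain ε = −(4.752)/11000 = -4.3203e-04; σ = Eε = 69900 · -4.3203e-04 = -30.2 MPa.

-30.2 MPa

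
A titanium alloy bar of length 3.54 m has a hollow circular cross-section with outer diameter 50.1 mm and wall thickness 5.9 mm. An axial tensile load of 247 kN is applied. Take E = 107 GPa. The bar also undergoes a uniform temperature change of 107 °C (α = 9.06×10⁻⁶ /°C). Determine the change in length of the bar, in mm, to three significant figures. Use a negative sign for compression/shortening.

A = 819.3 mm².
δ_mech = NL/(AE) = 247000·3540/(819.3·107000) = 9.975 mm.
δ_thermal = αLΔT = 9.06e-6·3540·107 = 3.432 mm.
δ = δ_mech + δ_thermal = 13.41 mm.

13.4 mm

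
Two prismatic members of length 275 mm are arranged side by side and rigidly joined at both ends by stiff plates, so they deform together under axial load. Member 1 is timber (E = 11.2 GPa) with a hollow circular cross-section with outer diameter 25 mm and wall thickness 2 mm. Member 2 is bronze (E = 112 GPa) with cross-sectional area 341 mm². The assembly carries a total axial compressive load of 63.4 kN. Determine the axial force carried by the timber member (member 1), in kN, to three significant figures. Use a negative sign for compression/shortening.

A_1 = 144.5 mm².
Equal strain + equilibrium ⇒ each member carries load in proportion to AE: A₁E₁ = 1619000 N, A₂E₂ = 38190000 N, ΣAE = 39810000 N.
F₁ = P·A₁E₁/ΣAE = -63400·1619000/39810000 = -2578 N.

-2.58 kN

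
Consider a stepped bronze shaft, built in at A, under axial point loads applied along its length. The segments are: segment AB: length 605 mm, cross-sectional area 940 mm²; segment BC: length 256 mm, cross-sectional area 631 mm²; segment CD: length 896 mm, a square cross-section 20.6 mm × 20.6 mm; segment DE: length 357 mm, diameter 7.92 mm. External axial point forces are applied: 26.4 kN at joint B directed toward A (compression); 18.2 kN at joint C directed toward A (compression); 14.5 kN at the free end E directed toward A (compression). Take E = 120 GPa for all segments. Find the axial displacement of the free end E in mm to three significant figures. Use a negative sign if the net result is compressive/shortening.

-1.56 mm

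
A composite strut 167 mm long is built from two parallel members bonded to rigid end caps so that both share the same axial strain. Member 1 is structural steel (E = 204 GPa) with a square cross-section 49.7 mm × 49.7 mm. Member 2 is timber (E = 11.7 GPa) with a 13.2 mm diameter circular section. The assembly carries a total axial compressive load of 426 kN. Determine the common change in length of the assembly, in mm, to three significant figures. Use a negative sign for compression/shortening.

-0.141 mm

A_1 = 2470 mm².
A_2 = 136.8 mm².
Equal strain + equilibrium ⇒ each member carries load in proportion to AE: A₁E₁ = 503900000 N, A₂E₂ = 1601000 N, ΣAE = 505500000 N.
δ = PL/ΣAE = -426000·167/505500000 = -0.1407 mm.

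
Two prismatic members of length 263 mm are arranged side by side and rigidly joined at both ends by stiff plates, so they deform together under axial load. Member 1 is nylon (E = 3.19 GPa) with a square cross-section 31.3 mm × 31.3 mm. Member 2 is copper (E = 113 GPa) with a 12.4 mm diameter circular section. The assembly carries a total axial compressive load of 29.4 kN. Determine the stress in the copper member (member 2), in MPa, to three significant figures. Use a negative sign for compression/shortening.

A_1 = 979.7 mm².
A_2 = 120.8 mm².
Equal strain + equilibrium ⇒ each member carries load in proportion to AE: A₁E₁ = 3125000 N, A₂E₂ = 13650000 N, ΣAE = 16770000 N.
σ₂ = P·E₂/ΣAE = -29400·113000/16770000 = -198.1 MPa.

-198 MPa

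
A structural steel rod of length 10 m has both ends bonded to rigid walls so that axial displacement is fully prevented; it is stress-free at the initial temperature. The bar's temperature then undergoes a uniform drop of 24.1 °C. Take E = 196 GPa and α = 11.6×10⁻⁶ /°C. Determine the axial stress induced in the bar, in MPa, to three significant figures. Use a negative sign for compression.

Free thermal expansion αLΔT = 11.6e-6 · 10000 · -24.1 = -2.796 mm.
The walls impose strain ε = −(-2.796)/10000 = 2.7956e-04; σ = Eε = 196000 · 2.7956e-04 = 54.79 MPa.

54.8 MPa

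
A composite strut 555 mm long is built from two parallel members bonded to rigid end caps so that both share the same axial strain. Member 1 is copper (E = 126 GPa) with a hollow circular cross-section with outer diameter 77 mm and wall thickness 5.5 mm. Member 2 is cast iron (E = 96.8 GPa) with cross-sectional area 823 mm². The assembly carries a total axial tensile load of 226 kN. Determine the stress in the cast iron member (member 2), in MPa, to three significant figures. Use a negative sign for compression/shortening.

A_1 = 1235 mm².
Equal strain + equilibrium ⇒ each member carries load in proportion to AE: A₁E₁ = 155700000 N, A₂E₂ = 79670000 N, ΣAE = 235300000 N.
σ₂ = P·E₂/ΣAE = 226000·96800/235300000 = 92.96 MPa.

93.0 MPa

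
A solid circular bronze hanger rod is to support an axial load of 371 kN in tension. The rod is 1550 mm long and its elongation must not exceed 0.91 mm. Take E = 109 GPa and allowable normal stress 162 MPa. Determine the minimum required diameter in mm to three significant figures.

85.9 mm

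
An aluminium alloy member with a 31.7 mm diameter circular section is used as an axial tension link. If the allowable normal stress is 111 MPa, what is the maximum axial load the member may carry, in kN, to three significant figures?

87.6 kN

A = 789.2 mm².
P_max = σ_allow · A = 111 · 789.2 = 87610 N = 87.61 kN.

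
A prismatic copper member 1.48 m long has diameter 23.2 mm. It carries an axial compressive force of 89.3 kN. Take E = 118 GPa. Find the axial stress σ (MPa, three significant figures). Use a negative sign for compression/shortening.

-211 MPa

A = 422.7 mm².
σ = N/A = -89300/422.7 = -211.2 MPa.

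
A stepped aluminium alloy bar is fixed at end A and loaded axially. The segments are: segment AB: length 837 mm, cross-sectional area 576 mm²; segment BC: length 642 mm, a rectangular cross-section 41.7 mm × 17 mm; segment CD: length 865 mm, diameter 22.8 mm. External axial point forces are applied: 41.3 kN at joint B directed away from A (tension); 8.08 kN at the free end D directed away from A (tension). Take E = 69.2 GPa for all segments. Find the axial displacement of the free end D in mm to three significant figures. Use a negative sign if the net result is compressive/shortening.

1.39 mm

Internal axial forces (sectioning from the free end, tension +): N_CD = 8.08 kN, N_BC = 8.08 kN, N_AB = 49.38 kN.
A_BC = 708.9 mm².
A_CD = 408.3 mm².
δ_AB = 49380·837/(576·69200) = 1.037 mm
δ_BC = 8080·642/(708.9·69200) = 0.1057 mm
δ_CD = 8080·865/(408.3·69200) = 0.2474 mm
δ = Σδ_i = 1.39 mm.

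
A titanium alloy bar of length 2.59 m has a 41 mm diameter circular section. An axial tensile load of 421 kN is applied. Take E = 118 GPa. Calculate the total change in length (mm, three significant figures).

A = 1320 mm².
δ_mech = NL/(AE) = 421000·2590/(1320·118000) = 6.999 mm.

7.00 mm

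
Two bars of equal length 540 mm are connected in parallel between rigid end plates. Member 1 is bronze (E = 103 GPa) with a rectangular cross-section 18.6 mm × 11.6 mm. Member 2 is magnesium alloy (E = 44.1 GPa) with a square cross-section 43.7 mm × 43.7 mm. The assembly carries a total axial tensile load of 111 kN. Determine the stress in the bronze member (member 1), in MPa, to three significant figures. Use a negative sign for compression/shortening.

107 MPa

A_1 = 215.8 mm².
A_2 = 1910 mm².
Equal strain + equilibrium ⇒ each member carries load in proportion to AE: A₁E₁ = 22220000 N, A₂E₂ = 84220000 N, ΣAE = 106400000 N.
σ₁ = P·E₁/ΣAE = 111000·103000/106400000 = 107.4 MPa.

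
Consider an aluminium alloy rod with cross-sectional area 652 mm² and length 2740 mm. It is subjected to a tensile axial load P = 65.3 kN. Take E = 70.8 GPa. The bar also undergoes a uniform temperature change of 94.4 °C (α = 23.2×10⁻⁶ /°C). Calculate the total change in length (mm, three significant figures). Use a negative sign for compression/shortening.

9.88 mm

δ_mech = NL/(AE) = 65300·2740/(652·70800) = 3.876 mm.
δ_thermal = αLΔT = 23.2e-6·2740·94.4 = 6.001 mm.
δ = δ_mech + δ_thermal = 9.877 mm.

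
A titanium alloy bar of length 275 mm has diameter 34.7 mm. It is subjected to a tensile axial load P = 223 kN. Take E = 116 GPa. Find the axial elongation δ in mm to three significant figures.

0.559 mm

A = 945.7 mm².
δ_mech = NL/(AE) = 223000·275/(945.7·116000) = 0.559 mm.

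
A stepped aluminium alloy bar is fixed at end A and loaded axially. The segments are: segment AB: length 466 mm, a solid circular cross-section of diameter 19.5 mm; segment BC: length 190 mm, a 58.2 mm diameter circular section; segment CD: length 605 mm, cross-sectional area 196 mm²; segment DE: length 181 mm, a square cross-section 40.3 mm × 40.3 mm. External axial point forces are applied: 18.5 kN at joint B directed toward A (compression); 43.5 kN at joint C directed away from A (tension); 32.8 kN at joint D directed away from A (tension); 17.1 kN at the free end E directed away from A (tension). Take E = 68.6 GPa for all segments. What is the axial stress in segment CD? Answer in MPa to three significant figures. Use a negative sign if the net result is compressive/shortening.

Internal axial forces (sectioning from the free end, tension +): N_DE = 17.1 kN, N_CD = 49.9 kN, N_BC = 93.4 kN, N_AB = 74.9 kN.
σ_CD = N_CD/A_CD = 49900/196 = 254.6 MPa.

255 MPa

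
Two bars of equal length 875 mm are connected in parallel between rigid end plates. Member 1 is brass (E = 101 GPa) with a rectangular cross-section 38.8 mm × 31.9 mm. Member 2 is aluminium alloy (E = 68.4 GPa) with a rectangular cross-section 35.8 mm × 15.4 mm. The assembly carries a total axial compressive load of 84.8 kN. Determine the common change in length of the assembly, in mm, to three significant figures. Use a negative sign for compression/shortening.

-0.456 mm

A_1 = 1238 mm².
A_2 = 551.3 mm².
Equal strain + equilibrium ⇒ each member carries load in proportion to AE: A₁E₁ = 125000000 N, A₂E₂ = 37710000 N, ΣAE = 162700000 N.
δ = PL/ΣAE = -84800·875/162700000 = -0.456 mm.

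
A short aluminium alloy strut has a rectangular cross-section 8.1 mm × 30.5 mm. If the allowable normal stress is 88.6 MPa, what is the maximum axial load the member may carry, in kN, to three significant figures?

21.9 kN

A = 247 mm².
P_max = σ_allow · A = 88.6 · 247 = 21890 N = 21.89 kN.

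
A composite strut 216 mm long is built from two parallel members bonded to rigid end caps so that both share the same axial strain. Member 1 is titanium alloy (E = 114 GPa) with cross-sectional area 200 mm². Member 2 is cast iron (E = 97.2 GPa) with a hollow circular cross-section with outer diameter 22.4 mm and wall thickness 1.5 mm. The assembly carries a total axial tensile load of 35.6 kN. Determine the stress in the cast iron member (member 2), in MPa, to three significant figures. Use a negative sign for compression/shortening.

A_2 = 98.49 mm².
Equal strain + equilibrium ⇒ each member carries load in proportion to AE: A₁E₁ = 22800000 N, A₂E₂ = 9573000 N, ΣAE = 32370000 N.
σ₂ = P·E₂/ΣAE = 35600·97200/32370000 = 106.9 MPa.

107 MPa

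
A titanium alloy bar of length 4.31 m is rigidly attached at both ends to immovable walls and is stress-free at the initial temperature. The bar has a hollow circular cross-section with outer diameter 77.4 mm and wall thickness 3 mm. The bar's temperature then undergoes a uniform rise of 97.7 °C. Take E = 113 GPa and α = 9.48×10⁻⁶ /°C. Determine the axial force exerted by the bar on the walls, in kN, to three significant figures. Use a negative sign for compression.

-73.4 kN

Free thermal expansion αLΔT = 9.48e-6 · 4310 · 97.7 = 3.992 mm.
The walls impose strain ε = −(3.992)/4310 = -9.2620e-04; σ = Eε = 113000 · -9.2620e-04 = -104.7 MPa.
Wall reaction R = σ·A = -104.7·701.2 = -73390 N = -73.39 kN.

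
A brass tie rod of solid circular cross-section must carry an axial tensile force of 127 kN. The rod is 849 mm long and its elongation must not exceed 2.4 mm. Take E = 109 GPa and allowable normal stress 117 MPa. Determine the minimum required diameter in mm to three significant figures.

Required area A ≥ P/σ_allow = 127000/117 = 1085 mm².
For a solid circular section, d ≥ √(4A/π) = 37.18 mm.
Elongation limit: A ≥ PL/(Eδ_allow) = 127000·849/(109000·2.4) = 412.2 mm² ⇒ d ≥ 22.91 mm.
The stress limit governs.

37.2 mm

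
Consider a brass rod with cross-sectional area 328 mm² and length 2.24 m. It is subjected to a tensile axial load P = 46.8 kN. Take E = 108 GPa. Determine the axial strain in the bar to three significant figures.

σ = N/A = 142.7 MPa; ε = σ/E = 142.7/108000 = 1.321e-03.

0.00132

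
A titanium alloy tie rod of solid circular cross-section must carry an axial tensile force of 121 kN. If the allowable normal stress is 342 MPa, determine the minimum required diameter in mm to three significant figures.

21.2 mm

Required area A ≥ P/σ_allow = 121000/342 = 353.8 mm².
For a solid circular section, d ≥ √(4A/π) = 21.22 mm.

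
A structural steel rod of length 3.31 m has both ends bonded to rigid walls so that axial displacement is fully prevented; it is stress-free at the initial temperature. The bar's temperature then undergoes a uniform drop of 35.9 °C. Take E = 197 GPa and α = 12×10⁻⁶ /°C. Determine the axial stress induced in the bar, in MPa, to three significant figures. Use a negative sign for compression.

Free thermal expansion αLΔT = 12e-6 · 3310 · -35.9 = -1.426 mm.
The walls impose strain ε = −(-1.426)/3310 = 4.3080e-04; σ = Eε = 197000 · 4.3080e-04 = 84.87 MPa.

84.9 MPa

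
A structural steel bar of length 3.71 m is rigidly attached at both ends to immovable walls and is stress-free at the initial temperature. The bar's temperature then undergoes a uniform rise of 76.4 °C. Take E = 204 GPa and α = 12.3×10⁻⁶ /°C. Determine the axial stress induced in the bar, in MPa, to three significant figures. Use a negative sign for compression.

-192 MPa

Free thermal expansion αLΔT = 12.3e-6 · 3710 · 76.4 = 3.486 mm.
The walls impose strain ε = −(3.486)/3710 = -9.3972e-04; σ = Eε = 204000 · -9.3972e-04 = -191.7 MPa.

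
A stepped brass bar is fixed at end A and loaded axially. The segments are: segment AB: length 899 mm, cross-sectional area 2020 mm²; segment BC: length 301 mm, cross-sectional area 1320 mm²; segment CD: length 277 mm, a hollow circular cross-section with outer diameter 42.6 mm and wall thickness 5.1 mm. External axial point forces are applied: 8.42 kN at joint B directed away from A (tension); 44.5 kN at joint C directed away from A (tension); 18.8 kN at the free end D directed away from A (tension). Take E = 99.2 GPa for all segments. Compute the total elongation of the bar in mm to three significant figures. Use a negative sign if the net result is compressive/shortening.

0.555 mm

Internal axial forces (sectioning from the free end, tension +): N_CD = 18.8 kN, N_BC = 63.3 kN, N_AB = 71.72 kN.
A_CD = 600.8 mm².
δ_AB = 71720·899/(2020·99200) = 0.3218 mm
δ_BC = 63300·301/(1320·99200) = 0.1455 mm
δ_CD = 18800·277/(600.8·99200) = 0.08737 mm
δ = Σδ_i = 0.5546 mm.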